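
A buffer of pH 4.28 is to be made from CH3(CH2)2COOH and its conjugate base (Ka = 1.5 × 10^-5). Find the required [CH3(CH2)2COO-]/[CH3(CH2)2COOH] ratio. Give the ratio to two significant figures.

pKa = -log(1.5 × 10^-5) = 4.824
pH = pKa + log(r) ⇒ log(r) = 4.28 − 4.824 = -0.544
r = [CH3(CH2)2COO-]/[CH3(CH2)2COOH] = 10^(-0.544) = 0.286

ratio = 0.29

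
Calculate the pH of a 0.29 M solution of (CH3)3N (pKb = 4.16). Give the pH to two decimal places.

(CH3)3N + H2O ⇌ (CH3)3NH+ + OH-
Kb = 10^(−4.16) = 6.92 × 10^-5
Let x = [OH-] at equilibrium. Kb = x²/(0.29 − x).
Neglecting x in the denominator: x = √(6.92 × 10^-5 × 0.29) = 4.48 × 10^-3 M
Check: 1.5% ionized — well under 5%, approximation valid.
pOH = 2.35, so pH = 14.00 − pOH = 11.65

pH = 11.65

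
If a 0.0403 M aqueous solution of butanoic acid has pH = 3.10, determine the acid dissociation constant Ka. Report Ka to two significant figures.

Ka = 1.6 × 10^-5

[H+] = 10^(-3.10) = 7.94 × 10^-4 M
At equilibrium [HA] = 0.0403 − 7.94 × 10^-4 = 3.95 × 10^-2 M
Ka = [H+][A-]/[HA] = (7.94 × 10^-4)² / 3.95 × 10^-2 = 1.6 × 10^-5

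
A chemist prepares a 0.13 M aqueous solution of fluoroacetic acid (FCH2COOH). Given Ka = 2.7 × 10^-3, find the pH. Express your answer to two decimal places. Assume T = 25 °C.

FCH2COOH ⇌ FCH2COO- + H+
From the ICE table, Ka = [H+]²/(0.13 − [H+]) = 2.7 × 10^-3.
Here C₀/Ka ≈ 48.1, so the small-[H+] approximation fails. Use the quadratic:
[H+] = (−Ka + √(Ka² + 4·Ka·C₀))/2 = 1.74 × 10^-2 M
pH = −log(1.74 × 10^-2) = 1.76

pH = 1.76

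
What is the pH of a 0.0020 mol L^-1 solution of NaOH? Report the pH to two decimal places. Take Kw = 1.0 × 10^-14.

NaOH is a strong base; [OH-] = 0.002 M.
pOH = -log(0.002) = 2.70
pH = 14.00 - 2.70 = 11.30

pH = 11.30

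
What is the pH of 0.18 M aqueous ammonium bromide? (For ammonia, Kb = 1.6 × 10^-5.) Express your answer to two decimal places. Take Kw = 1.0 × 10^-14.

pH = 4.97

NH4+ is the conjugate acid of the weak base NH3.
Ka = Kw/Kb = 1.0×10^-14 / 1.6 × 10^-5 = 6.25 × 10^-10
Let x = [H+] at equilibrium. Ka = x²/(0.18 − x).
Assume x ≪ 0.18: x ≈ √(6.25 × 10^-10 × 0.18) = 1.06 × 10^-5 M
Check: 0.0059% ionized — well under 5%, approximation valid.
pH = −log[H+] = −log(1.06 × 10^-5) = 4.97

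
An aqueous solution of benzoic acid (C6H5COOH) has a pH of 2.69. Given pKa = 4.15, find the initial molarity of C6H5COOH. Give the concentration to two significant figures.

[H+] = 10^(-2.69) = 2.04 × 10^-3 M = x
Ka = 10^(−4.15) = 7.08 × 10^-5
Ka = x²/(C₀ − x) ⇒ C₀ = x + x²/Ka
C₀ = 2.04 × 10^-3 + (2.04 × 10^-3)²/(7.08 × 10^-5) = 6.08 × 10^-2 M

C₀ = 6.1 × 10^-2 M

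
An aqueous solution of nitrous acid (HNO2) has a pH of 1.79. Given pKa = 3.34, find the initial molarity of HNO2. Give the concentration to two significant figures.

C₀ = 5.9 × 10^-1 M

[H+] = 10^(-1.79) = 1.62 × 10^-2 M = x
Ka = 10^(−3.34) = 4.57 × 10^-4
Ka = x²/(C₀ − x) ⇒ C₀ = x + x²/Ka
C₀ = 1.62 × 10^-2 + (1.62 × 10^-2)²/(4.57 × 10^-4) = 5.90 × 10^-1 M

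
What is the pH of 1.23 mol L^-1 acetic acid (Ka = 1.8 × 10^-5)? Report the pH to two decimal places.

CH3COOH ⇌ CH3COO- + H+
Let x = [H+] at equilibrium. Ka = x²/(1.23 − x).
Since Ka ≪ C₀, x ≈ √(Ka·C₀) = 4.71 × 10^-3 M.
pH = −log(4.71 × 10^-3) = 2.33

pH = 2.33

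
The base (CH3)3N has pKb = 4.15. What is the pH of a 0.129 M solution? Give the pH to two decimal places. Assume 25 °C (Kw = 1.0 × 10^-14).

(CH3)3N + H2O ⇌ (CH3)3NH+ + OH-
Kb = 10^(−4.15) = 7.08 × 10^-5
Kb = x²/(0.129 − x) = 7.08 × 10^-5
Assume x ≪ 0.129: x ≈ √(7.08 × 10^-5 × 0.129) = 3.02 × 10^-3 M
(x/C₀ = 2.3% < 5%, so the approximation holds.)
pOH = −log(3.02 × 10^-3) = 2.52; pH = 14.00 − 2.52 = 11.48

pH = 11.48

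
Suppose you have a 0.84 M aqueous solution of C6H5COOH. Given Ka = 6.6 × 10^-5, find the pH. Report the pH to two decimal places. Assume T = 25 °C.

pH = 2.13

C6H5COOH ⇌ C6H5COO- + H+
Let x = [H+] at equilibrium. Ka = x²/(0.84 − x).
Assume x ≪ 0.84: x ≈ √(6.6 × 10^-5 × 0.84) = 7.45 × 10^-3 M
Check: 0.89% ionized — well under 5%, approximation valid.
pH = −log[H+] = −log(7.45 × 10^-3) = 2.13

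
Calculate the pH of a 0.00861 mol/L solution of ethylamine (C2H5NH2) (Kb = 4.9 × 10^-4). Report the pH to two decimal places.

pH = 11.26

C2H5NH2 + H2O ⇌ C2H5NH3+ + OH-
From the ICE table, Kb = [OH-]²/(0.00861 − [OH-]) = 4.9 × 10^-4.
[OH-] is not negligible relative to C₀; solve [OH-]² + 0.00049·[OH-] − 4.22e-06 = 0.
[OH-] = [−0.00049 + √(0.00049² + 1.69e-05)]/2 = 1.82 × 10^-3 M
pOH = −log(1.82 × 10^-3) = 2.74; pH = 14.00 − 2.74 = 11.26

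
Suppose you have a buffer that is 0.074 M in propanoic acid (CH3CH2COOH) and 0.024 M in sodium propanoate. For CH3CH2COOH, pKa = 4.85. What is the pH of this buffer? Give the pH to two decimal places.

pH = 4.36

pH = pKa + log([A⁻]/[HA]) = 4.85 + log(0.024/0.074)
pH = 4.85 + (-0.489) = 4.36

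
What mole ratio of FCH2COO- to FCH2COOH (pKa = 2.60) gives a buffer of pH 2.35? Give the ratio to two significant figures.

pH = pKa + log(r) ⇒ log(r) = 2.35 − 2.60 = -0.25
r = [FCH2COO-]/[FCH2COOH] = 10^(-0.25) = 0.562

ratio = 0.56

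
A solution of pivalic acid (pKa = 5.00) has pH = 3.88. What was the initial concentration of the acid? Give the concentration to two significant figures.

[H+] = 10^(-3.88) = 1.32 × 10^-4 M = x
Ka = 10^(−5.00) = 1.00 × 10^-5
Ka = x²/(C₀ − x) ⇒ C₀ = x + x²/Ka
C₀ = 1.32 × 10^-4 + (1.32 × 10^-4)²/(1.00 × 10^-5) = 1.87 × 10^-3 M

C₀ = 1.9 × 10^-3 M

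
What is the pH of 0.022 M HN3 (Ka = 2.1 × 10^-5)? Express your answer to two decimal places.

HN3 ⇌ N3- + H+
Ka = [H+]²/(0.022 − [H+]) = 2.1 × 10^-5
Since Ka ≪ C₀, [H+] ≈ √(Ka·C₀) = 6.80 × 10^-4 M.
pH = −log[H+] = −log(6.80 × 10^-4) = 3.17

pH = 3.17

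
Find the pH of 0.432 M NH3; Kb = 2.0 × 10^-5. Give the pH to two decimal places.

pH = 11.47

NH3 + H2O ⇌ NH4+ + OH-
Kb = [OH-]²/(0.432 − [OH-]) = 2.0 × 10^-5
Since Kb ≪ C₀, [OH-] ≈ √(Kb·C₀) = 2.94 × 10^-3 M.
pOH = −log(2.94 × 10^-3) = 2.53; pH = 14.00 − 2.53 = 11.47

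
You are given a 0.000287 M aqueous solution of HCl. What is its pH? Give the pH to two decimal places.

pH = 3.54

HCl is a strong acid and dissociates completely, so [H+] = 0.000287 M.
pH = -log(0.000287) = 3.54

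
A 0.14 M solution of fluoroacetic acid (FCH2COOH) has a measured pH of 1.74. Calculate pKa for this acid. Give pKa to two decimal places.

pKa = 2.57

[H+] = 10^(-1.74) = 1.82 × 10^-2 M
At equilibrium [HA] = 0.14 − 1.82 × 10^-2 = 1.22 × 10^-1 M
Ka = [H+][A-]/[HA] = (1.82 × 10^-2)² / 1.22 × 10^-1 = 2.72 × 10^-3
pKa = -log(2.72 × 10^-3) = 2.57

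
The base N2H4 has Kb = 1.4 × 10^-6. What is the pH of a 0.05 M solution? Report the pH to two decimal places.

pH = 10.42

N2H4 + H2O ⇌ N2H5+ + OH-
From the ICE table, Kb = [OH-]²/(0.05 − [OH-]) = 1.4 × 10^-6.
Since Kb ≪ C₀, [OH-] ≈ √(Kb·C₀) = 2.65 × 10^-4 M.
Check: 0.53% ionized — well under 5%, approximation valid.
pOH = 3.58, so pH = 14.00 − pOH = 10.42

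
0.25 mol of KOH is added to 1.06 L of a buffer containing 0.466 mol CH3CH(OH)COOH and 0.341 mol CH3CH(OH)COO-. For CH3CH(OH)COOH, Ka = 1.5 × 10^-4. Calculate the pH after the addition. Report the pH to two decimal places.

OH- converts CH3CH(OH)COOH to CH3CH(OH)COO-: CH3CH(OH)COOH → 0.216 mol, CH3CH(OH)COO- → 0.591 mol.
pKa = −log(1.5 × 10^-4) = 3.824
pH = pKa + log(n_CH3CH(OH)COO-/n_CH3CH(OH)COOH) = 3.824 + log(0.591/0.216) = 3.824 + (+0.437)

pH = 4.26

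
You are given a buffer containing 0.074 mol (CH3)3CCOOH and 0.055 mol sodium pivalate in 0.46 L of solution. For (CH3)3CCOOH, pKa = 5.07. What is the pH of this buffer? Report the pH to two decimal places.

Using pH = pKa + log([base]/[acid]) with [base]/[acid] = 0.055/0.074:
pH = 5.07 + (-0.129) = 4.94

pH = 4.94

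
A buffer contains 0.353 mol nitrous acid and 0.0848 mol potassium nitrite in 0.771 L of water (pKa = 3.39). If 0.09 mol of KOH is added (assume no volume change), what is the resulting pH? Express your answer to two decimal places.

OH- converts HNO2 to NO2-: HNO2 → 0.263 mol, NO2- → 0.175 mol.
pH = pKa + log(n_NO2-/n_HNO2) = 3.39 + log(0.175/0.263) = 3.39 + (-0.177)

pH = 3.21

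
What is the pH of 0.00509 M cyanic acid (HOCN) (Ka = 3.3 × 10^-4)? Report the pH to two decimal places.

HOCN ⇌ OCN- + H+
From the ICE table, Ka = [H+]²/(0.00509 − [H+]) = 3.3 × 10^-4.
[H+] is not negligible relative to C₀; solve [H+]² + 0.00033·[H+] − 1.68e-06 = 0.
[H+] = (−Ka + √(Ka² + 4·Ka·C₀))/2 = 1.14 × 10^-3 M
pH = −log(1.14 × 10^-3) = 2.94

pH = 2.94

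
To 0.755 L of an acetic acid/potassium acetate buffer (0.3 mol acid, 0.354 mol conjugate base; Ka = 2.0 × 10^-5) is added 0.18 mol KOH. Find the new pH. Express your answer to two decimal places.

pH = 5.35

OH- converts CH3COOH to CH3COO-: CH3COOH → 0.12 mol, CH3COO- → 0.534 mol.
pKa = −log(2.0 × 10^-5) = 4.699
pH = pKa + log([A⁻]/[HA]) = 4.699 + log(0.534/0.12) = 4.699 +0.648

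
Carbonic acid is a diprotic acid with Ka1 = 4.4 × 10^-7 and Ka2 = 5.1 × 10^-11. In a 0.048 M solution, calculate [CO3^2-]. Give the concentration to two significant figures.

5.1 × 10^-11 M

First ionization gives [H+] ≈ [HCO3-] = 1.45 × 10^-4 M.
Second step: Ka2 = [H+][CO3^2-]/[HCO3-] ≈ [CO3^2-] (since [H+] ≈ [HCO3-]).
So [CO3^2-] ≈ Ka2.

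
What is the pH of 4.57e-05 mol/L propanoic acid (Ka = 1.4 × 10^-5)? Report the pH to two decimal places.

pH = 4.72

CH3CH2COOH ⇌ CH3CH2COO- + H+
Ka = [H+]²/(4.57e-05 − [H+]) = 1.4 × 10^-5
Here C₀/Ka ≈ 3.26, so the small-[H+] approximation fails. Use the quadratic:
[H+] = [−1.4e-05 + √(1.4e-05² + 2.56e-09)]/2 = 1.92 × 10^-5 M
pH = −log[H+] = −log(1.92 × 10^-5) = 4.72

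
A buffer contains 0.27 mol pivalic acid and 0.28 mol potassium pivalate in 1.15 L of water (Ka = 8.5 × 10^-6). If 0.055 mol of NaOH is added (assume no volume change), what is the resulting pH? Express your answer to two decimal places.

OH- converts (CH3)3CCOOH to (CH3)3CCOO-: (CH3)3CCOOH → 0.215 mol, (CH3)3CCOO- → 0.335 mol.
pKa = −log(8.5 × 10^-6) = 5.071
pH = pKa + log([A⁻]/[HA]) = 5.071 + log(0.335/0.215) = 5.071 +0.193

pH = 5.26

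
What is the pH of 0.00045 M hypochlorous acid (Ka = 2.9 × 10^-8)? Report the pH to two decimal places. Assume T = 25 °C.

HOCl ⇌ OCl- + H+
From the ICE table, Ka = [H+]²/(0.00045 − [H+]) = 2.9 × 10^-8.
Since Ka ≪ C₀, [H+] ≈ √(Ka·C₀) = 3.61 × 10^-6 M.
([H+]/C₀ = 0.8% < 5%, so the approximation holds.)
pH = −log(3.61 × 10^-6) = 5.44

pH = 5.44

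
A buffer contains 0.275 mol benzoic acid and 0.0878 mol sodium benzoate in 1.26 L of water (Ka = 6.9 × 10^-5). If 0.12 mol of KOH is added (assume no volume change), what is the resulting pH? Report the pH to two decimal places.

OH- converts C6H5COOH to C6H5COO-: C6H5COOH → 0.155 mol, C6H5COO- → 0.208 mol.
pKa = −log(6.9 × 10^-5) = 4.161
pH = pKa + log(n_C6H5COO-/n_C6H5COOH) = 4.161 + log(0.208/0.155) = 4.161 + (+0.128)

pH = 4.29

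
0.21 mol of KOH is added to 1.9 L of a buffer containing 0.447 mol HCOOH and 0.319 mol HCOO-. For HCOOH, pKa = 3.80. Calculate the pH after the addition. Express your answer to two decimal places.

After neutralization: n(HCOOH) = 0.237 mol, n(HCOO-) = 0.529 mol.
pH = pKa + log(n_HCOO-/n_HCOOH) = 3.80 + log(0.529/0.237) = 3.80 + (+0.349)

pH = 4.15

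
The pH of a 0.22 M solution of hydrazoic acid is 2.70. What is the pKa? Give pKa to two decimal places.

[H+] = 10^(-2.70) = 2.00 × 10^-3 M
At equilibrium [HA] = 0.22 − 2.00 × 10^-3 = 2.18 × 10^-1 M
Ka = [H+][A-]/[HA] = (2.00 × 10^-3)² / 2.18 × 10^-1 = 1.83 × 10^-5
pKa = -log(1.83 × 10^-5) = 4.74

pKa = 4.74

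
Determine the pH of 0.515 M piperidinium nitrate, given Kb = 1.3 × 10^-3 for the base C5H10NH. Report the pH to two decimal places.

pH = 5.70

C5H10NH2+ is the conjugate acid of the weak base C5H10NH.
Ka = Kw/Kb = 1.0×10^-14 / 1.3 × 10^-3 = 7.69 × 10^-12
Ka = [H+]²/(0.515 − [H+]) = 7.69 × 10^-12
Since Ka ≪ C₀, [H+] ≈ √(Ka·C₀) = 1.99 × 10^-6 M.
Check: 0.00039% ionized — well under 5%, approximation valid.
pH = −log(1.99 × 10^-6) = 5.70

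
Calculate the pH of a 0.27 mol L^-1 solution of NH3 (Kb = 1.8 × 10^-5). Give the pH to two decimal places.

NH3 + H2O ⇌ NH4+ + OH-
From the ICE table, Kb = [OH-]²/(0.27 − [OH-]) = 1.8 × 10^-5.
Neglecting [OH-] in the denominator: [OH-] = √(1.8 × 10^-5 × 0.27) = 2.20 × 10^-3 M
([OH-]/C₀ = 0.82% < 5%, so the approximation holds.)
pOH = 2.66, so pH = 14.00 − pOH = 11.34

pH = 11.34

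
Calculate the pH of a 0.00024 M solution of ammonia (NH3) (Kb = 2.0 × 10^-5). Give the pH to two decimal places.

pH = 9.78

NH3 + H2O ⇌ NH4+ + OH-
From the ICE table, Kb = x²/(0.00024 − x) = 2.0 × 10^-5.
Here C₀/Kb ≈ 12, so the small-x approximation fails. Use the quadratic:
x = (−Kb + √(Kb² + 4·Kb·C₀))/2 = 6.00 × 10^-5 M
pOH = −log(6.00 × 10^-5) = 4.22; pH = 14.00 − 4.22 = 9.78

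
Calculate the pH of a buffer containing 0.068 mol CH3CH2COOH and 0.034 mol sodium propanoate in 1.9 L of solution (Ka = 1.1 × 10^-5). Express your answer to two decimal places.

pH = 4.66

pKa = −log(1.1 × 10^-5) = 4.959
pH = pKa + log([A⁻]/[HA]) = 4.959 + log(0.034/0.068)
pH = 4.959 + (-0.301) = 4.66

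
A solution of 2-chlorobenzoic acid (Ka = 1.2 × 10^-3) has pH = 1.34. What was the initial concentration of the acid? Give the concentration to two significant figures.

C₀ = 1.8 M

[H+] = 10^(-1.34) = 4.57 × 10^-2 M = x
Ka = x²/(C₀ − x) ⇒ C₀ = x + x²/Ka
C₀ = 4.57 × 10^-2 + (4.57 × 10^-2)²/(1.2 × 10^-3) = 1.79 M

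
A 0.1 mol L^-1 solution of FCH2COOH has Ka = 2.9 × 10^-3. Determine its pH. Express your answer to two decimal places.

pH = 1.81

FCH2COOH ⇌ FCH2COO- + H+
Ka = [H+]²/(0.1 − [H+]) = 2.9 × 10^-3
Here C₀/Ka ≈ 34.5, so the small-[H+] approximation fails. Use the quadratic:
[H+] = [−0.0029 + √(0.0029² + 0.00116)]/2 = 1.56 × 10^-2 M
pH = −log(1.56 × 10^-2) = 1.81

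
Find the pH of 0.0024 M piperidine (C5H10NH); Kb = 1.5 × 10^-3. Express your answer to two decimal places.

pH = 11.11

C5H10NH + H2O ⇌ C5H10NH2+ + OH-
Kb = [OH-]²/(0.0024 − [OH-]) = 1.5 × 10^-3
The 5% rule fails; solving [OH-]² + Kb·[OH-] − Kb·C₀ = 0 exactly:
[OH-] = [−0.0015 + √(0.0015² + 1.44e-05)]/2 = 1.29 × 10^-3 M
pOH = 2.89, so pH = 14.00 − pOH = 11.11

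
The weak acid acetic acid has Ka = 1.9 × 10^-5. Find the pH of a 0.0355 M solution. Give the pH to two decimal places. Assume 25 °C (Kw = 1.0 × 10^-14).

pH = 3.09

CH3COOH ⇌ CH3COO- + H+
Ka = x²/(0.0355 − x) = 1.9 × 10^-5
Neglecting x in the denominator: x = √(1.9 × 10^-5 × 0.0355) = 8.21 × 10^-4 M
(x/C₀ = 2.3% < 5%, so the approximation holds.)
pH = −log(8.21 × 10^-4) = 3.09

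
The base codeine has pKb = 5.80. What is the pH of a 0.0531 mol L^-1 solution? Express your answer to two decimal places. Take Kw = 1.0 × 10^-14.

pH = 10.46

C18H21NO3 + H2O ⇌ C18H22NO3+ + OH-
Kb = 10^(−5.80) = 1.58 × 10^-6
Let x = [OH-] at equilibrium. Kb = x²/(0.0531 − x).
Assume x ≪ 0.0531: x ≈ √(1.58 × 10^-6 × 0.0531) = 2.90 × 10^-4 M
(x/C₀ = 0.55% < 5%, so the approximation holds.)
pOH = −log(2.90 × 10^-4) = 3.54; pH = 14.00 − 3.54 = 10.46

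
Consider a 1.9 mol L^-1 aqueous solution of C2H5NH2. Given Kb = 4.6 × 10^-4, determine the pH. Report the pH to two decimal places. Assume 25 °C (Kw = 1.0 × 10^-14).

C2H5NH2 + H2O ⇌ C2H5NH3+ + OH-
From the ICE table, Kb = [OH-]²/(1.9 − [OH-]) = 4.6 × 10^-4.
Assume [OH-] ≪ 1.9: [OH-] ≈ √(4.6 × 10^-4 × 1.9) = 2.96 × 10^-2 M
pOH = −log(2.96 × 10^-2) = 1.53; pH = 14.00 − 1.53 = 12.47

pH = 12.47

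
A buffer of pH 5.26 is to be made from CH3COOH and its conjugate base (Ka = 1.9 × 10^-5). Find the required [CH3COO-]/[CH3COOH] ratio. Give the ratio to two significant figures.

pKa = -log(1.9 × 10^-5) = 4.721
pH = pKa + log(r) ⇒ log(r) = 5.26 − 4.721 = +0.539
r = [CH3COO-]/[CH3COOH] = 10^(+0.539) = 3.46

ratio = 3.5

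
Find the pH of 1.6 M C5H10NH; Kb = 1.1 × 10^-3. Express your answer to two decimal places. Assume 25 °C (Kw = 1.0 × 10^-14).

pH = 12.62

C5H10NH + H2O ⇌ C5H10NH2+ + OH-
Kb = x²/(1.6 − x) = 1.1 × 10^-3
Assume x ≪ 1.6: x ≈ √(1.1 × 10^-3 × 1.6) = 4.20 × 10^-2 M
Check: 2.6% ionized — well under 5%, approximation valid.
pOH = 1.38, so pH = 14.00 − pOH = 12.62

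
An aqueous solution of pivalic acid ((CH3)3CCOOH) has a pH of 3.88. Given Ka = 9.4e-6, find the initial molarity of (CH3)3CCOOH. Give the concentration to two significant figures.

[H+] = 10^(-3.88) = 1.32 × 10^-4 M = x
Ka = x²/(C₀ − x) ⇒ C₀ = x + x²/Ka
C₀ = 1.32 × 10^-4 + (1.32 × 10^-4)²/(9.4 × 10^-6) = 1.99 × 10^-3 M

C₀ = 2.0 × 10^-3 M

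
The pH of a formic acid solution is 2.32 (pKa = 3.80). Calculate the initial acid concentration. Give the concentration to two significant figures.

C₀ = 1.5 × 10^-1 M

[H+] = 10^(-2.32) = 4.79 × 10^-3 M = x
Ka = 10^(−3.80) = 1.58 × 10^-4
Ka = x²/(C₀ − x) ⇒ C₀ = x + x²/Ka
C₀ = 4.79 × 10^-3 + (4.79 × 10^-3)²/(1.58 × 10^-4) = 1.50 × 10^-1 M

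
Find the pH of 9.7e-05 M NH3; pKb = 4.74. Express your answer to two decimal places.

pH = 9.53

NH3 + H2O ⇌ NH4+ + OH-
Kb = 10^(−4.74) = 1.82 × 10^-5
Kb = [OH-]²/(9.7e-05 − [OH-]) = 1.82 × 10^-5
The 5% rule fails; solving [OH-]² + Kb·[OH-] − Kb·C₀ = 0 exactly:
[OH-] = (−Kb + √(Kb² + 4·Kb·C₀))/2 = 3.39 × 10^-5 M
pOH = −log(3.39 × 10^-5) = 4.47; pH = 14.00 − 4.47 = 9.53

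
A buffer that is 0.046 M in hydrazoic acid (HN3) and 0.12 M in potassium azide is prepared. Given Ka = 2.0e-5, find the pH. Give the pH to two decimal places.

pH = 5.12

pKa = −log(2.0 × 10^-5) = 4.699
Henderson–Hasselbalch: pH = pKa + log([N3-]/[HN3]) = 4.699 + log(0.12/0.046)
pH = 4.699 + (+0.416) = 5.12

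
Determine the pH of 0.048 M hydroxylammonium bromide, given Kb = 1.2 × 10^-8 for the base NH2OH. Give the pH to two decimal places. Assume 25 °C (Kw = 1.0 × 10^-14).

NH3OH+ is the conjugate acid of the weak base NH2OH.
Ka = Kw/Kb = 1.0×10^-14 / 1.2 × 10^-8 = 8.33 × 10^-7
Let x = [H+] at equilibrium. Ka = x²/(0.048 − x).
Since Ka ≪ C₀, x ≈ √(Ka·C₀) = 2.00 × 10^-4 M.
Check: 0.42% ionized — well under 5%, approximation valid.
pH = −log[H+] = −log(2.00 × 10^-4) = 3.70

pH = 3.70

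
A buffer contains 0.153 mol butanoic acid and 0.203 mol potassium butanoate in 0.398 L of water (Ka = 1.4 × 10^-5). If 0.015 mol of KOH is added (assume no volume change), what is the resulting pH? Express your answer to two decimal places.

After neutralization: n(CH3(CH2)2COOH) = 0.138 mol, n(CH3(CH2)2COO-) = 0.218 mol.
pKa = −log(1.4 × 10^-5) = 4.854
Henderson–Hasselbalch with mole ratio 0.218/0.138: pH = 4.854 + (+0.199)

pH = 5.05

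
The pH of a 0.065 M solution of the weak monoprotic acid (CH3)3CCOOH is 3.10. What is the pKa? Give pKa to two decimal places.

[H+] = 10^(-3.10) = 7.94 × 10^-4 M
At equilibrium [HA] = 0.065 − 7.94 × 10^-4 = 6.42 × 10^-2 M
Ka = [H+][A-]/[HA] = (7.94 × 10^-4)² / 6.42 × 10^-2 = 9.82 × 10^-6
pKa = -log(9.82 × 10^-6) = 5.01

pKa = 5.01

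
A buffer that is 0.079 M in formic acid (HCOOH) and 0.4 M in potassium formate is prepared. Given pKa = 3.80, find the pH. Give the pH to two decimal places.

pH = 4.50

pH = pKa + log([A⁻]/[HA]) = 3.80 + log(0.4/0.079)
pH = 3.80 + (+0.704) = 4.50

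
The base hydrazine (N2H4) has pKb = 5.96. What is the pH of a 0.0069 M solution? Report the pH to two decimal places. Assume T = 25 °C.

N2H4 + H2O ⇌ N2H5+ + OH-
Kb = 10^(−5.96) = 1.10 × 10^-6
Let x = [OH-] at equilibrium. Kb = x²/(0.0069 − x).
Assume x ≪ 0.0069: x ≈ √(1.10 × 10^-6 × 0.0069) = 8.71 × 10^-5 M
pOH = −log(8.71 × 10^-5) = 4.06; pH = 14.00 − 4.06 = 9.94

pH = 9.94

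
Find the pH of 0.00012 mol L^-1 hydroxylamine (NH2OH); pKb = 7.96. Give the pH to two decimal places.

NH2OH + H2O ⇌ NH3OH+ + OH-
Kb = 10^(−7.96) = 1.10 × 10^-8
From the ICE table, Kb = [OH-]²/(0.00012 − [OH-]) = 1.10 × 10^-8.
Since Kb ≪ C₀, [OH-] ≈ √(Kb·C₀) = 1.15 × 10^-6 M.
pOH = −log(1.15 × 10^-6) = 5.94; pH = 14.00 − 5.94 = 8.06

pH = 8.06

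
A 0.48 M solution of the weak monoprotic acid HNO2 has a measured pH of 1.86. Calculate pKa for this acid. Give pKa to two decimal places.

pKa = 3.39

[H+] = 10^(-1.86) = 1.38 × 10^-2 M
At equilibrium [HA] = 0.48 − 1.38 × 10^-2 = 4.66 × 10^-1 M
Ka = [H+][A-]/[HA] = (1.38 × 10^-2)² / 4.66 × 10^-1 = 4.09 × 10^-4
pKa = -log(4.09 × 10^-4) = 3.39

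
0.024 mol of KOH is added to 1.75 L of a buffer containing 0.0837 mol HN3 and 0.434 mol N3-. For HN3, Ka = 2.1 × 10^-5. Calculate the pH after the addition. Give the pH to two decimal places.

OH- converts HN3 to N3-: HN3 → 0.0597 mol, N3- → 0.458 mol.
pKa = −log(2.1 × 10^-5) = 4.678
Henderson–Hasselbalch with mole ratio 0.458/0.0597: pH = 4.678 + (+0.885)

pH = 5.56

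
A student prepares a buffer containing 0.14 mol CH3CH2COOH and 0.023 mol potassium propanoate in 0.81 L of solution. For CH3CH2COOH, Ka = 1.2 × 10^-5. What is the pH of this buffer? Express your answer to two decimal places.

pH = 4.14

pKa = −log(1.2 × 10^-5) = 4.921
Using pH = pKa + log([base]/[acid]) with [base]/[acid] = 0.023/0.14:
pH = 4.921 + (-0.784) = 4.14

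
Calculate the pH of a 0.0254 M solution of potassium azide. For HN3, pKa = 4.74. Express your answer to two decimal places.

pH = 8.57

N3- is the conjugate base of the weak acid HN3.
Ka = 10^(−4.74) = 1.82 × 10^-5
Kb = Kw/Ka = 1.0×10^-14 / 1.82 × 10^-5 = 5.49 × 10^-10
Let x = [OH-] at equilibrium. Kb = x²/(0.0254 − x).
Assume x ≪ 0.0254: x ≈ √(5.49 × 10^-10 × 0.0254) = 3.73 × 10^-6 M
Check: 0.015% ionized — well under 5%, approximation valid.
pOH = 5.43, so pH = 14.00 − pOH = 8.57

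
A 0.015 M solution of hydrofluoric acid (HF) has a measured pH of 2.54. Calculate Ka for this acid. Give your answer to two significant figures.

Ka = 6.9 × 10^-4

[H+] = 10^(-2.54) = 2.88 × 10^-3 M
At equilibrium [HA] = 0.015 − 2.88 × 10^-3 = 1.21 × 10^-2 M
Ka = [H+][A-]/[HA] = (2.88 × 10^-3)² / 1.21 × 10^-2 = 6.9 × 10^-4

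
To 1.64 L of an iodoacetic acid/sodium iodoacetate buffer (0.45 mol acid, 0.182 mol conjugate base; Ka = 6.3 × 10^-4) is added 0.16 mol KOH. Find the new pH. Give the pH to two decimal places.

After neutralization: n(ICH2COOH) = 0.29 mol, n(ICH2COO-) = 0.342 mol.
pKa = −log(6.3 × 10^-4) = 3.201
pH = pKa + log([A⁻]/[HA]) = 3.201 + log(0.342/0.29) = 3.201 +0.072

pH = 3.27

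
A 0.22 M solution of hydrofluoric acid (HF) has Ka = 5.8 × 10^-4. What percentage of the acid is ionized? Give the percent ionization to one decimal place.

HF ⇌ F- + H+; let x = [H+] at equilibrium.
Solve x² + 0.00058x − 0.000128 = 0 → x = 1.10 × 10^-2 M
% ionization = x/C₀ × 100% = 1.10 × 10^-2/0.22 × 100% = 5.0%

5.0%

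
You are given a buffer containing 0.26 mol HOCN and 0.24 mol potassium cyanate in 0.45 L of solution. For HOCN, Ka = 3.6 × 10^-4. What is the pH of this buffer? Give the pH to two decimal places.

pH = 3.41

pKa = −log(3.6 × 10^-4) = 3.444
Using pH = pKa + log([base]/[acid]) with [base]/[acid] = 0.24/0.26:
pH = 3.444 + (-0.035) = 3.41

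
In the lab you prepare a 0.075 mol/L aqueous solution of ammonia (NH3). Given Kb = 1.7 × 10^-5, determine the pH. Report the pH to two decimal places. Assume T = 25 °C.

NH3 + H2O ⇌ NH4+ + OH-
From the ICE table, Kb = [OH-]²/(0.075 − [OH-]) = 1.7 × 10^-5.
Assume [OH-] ≪ 0.075: [OH-] ≈ √(1.7 × 10^-5 × 0.075) = 1.13 × 10^-3 M
Check: 1.5% ionized — well under 5%, approximation valid.
pOH = 2.95, so pH = 14.00 − pOH = 11.05

pH = 11.05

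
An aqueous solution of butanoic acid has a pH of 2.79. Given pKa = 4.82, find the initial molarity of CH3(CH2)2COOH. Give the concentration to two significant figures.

C₀ = 1.8 × 10^-1 M

[H+] = 10^(-2.79) = 1.62 × 10^-3 M = x
Ka = 10^(−4.82) = 1.51 × 10^-5
Ka = x²/(C₀ − x) ⇒ C₀ = x + x²/Ka
C₀ = 1.62 × 10^-3 + (1.62 × 10^-3)²/(1.51 × 10^-5) = 1.75 × 10^-1 M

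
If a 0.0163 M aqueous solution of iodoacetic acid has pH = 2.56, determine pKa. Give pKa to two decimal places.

pKa = 3.25

[H+] = 10^(-2.56) = 2.75 × 10^-3 M
At equilibrium [HA] = 0.0163 − 2.75 × 10^-3 = 1.35 × 10^-2 M
Ka = [H+][A-]/[HA] = (2.75 × 10^-3)² / 1.35 × 10^-2 = 5.60 × 10^-4
pKa = -log(5.60 × 10^-4) = 3.25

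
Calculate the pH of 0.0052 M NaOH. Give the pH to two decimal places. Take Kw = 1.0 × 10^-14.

NaOH is a strong base; [OH-] = 0.0052 M.
pOH = -log(0.0052) = 2.28
pH = 14.00 - 2.28 = 11.72

pH = 11.72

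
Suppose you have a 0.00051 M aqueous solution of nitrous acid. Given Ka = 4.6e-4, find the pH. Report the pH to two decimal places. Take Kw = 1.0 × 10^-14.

pH = 3.51

HNO2 ⇌ NO2- + H+
From the ICE table, Ka = x²/(0.00051 − x) = 4.6 × 10^-4.
Here C₀/Ka ≈ 1.11, so the small-x approximation fails. Use the quadratic:
x = (−Ka + √(Ka² + 4·Ka·C₀))/2 = 3.06 × 10^-4 M
pH = −log[H+] = −log(3.06 × 10^-4) = 3.51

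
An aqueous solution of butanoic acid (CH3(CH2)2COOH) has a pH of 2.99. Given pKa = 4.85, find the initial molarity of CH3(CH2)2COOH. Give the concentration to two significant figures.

C₀ = 7.5 × 10^-2 M

[H+] = 10^(-2.99) = 1.02 × 10^-3 M = x
Ka = 10^(−4.85) = 1.41 × 10^-5
Ka = x²/(C₀ − x) ⇒ C₀ = x + x²/Ka
C₀ = 1.02 × 10^-3 + (1.02 × 10^-3)²/(1.41 × 10^-5) = 7.48 × 10^-2 M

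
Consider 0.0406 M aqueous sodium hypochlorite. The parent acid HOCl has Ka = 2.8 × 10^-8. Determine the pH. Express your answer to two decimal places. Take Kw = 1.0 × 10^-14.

pH = 10.08

OCl- is the conjugate base of the weak acid HOCl.
Kb = Kw/Ka = 1.0×10^-14 / 2.8 × 10^-8 = 3.57 × 10^-7
Let x = [OH-] at equilibrium. Kb = x²/(0.0406 − x).
Since Kb ≪ C₀, x ≈ √(Kb·C₀) = 1.20 × 10^-4 M.
pOH = 3.92, so pH = 14.00 − pOH = 10.08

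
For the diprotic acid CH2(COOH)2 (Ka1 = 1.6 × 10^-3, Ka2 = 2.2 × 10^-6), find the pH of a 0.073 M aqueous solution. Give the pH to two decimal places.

Ka1 ≫ Ka2, so treat the first dissociation as the only significant source of H+.
Ka1 = x²/(0.073 − x) = 1.6 × 10^-3
Solving the quadratic: x = (−Ka1 + √(Ka1² + 4·Ka1·C₀))/2 = 1.00 × 10^-2 M
pH = −log(1.00 × 10^-2) = 2.00

pH = 2.00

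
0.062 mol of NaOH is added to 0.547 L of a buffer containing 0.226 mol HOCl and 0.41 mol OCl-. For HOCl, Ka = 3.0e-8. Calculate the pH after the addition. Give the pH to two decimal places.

After neutralization: n(HOCl) = 0.164 mol, n(OCl-) = 0.472 mol.
pKa = −log(3.0 × 10^-8) = 7.523
pH = pKa + log([A⁻]/[HA]) = 7.523 + log(0.472/0.164) = 7.523 +0.459

pH = 7.98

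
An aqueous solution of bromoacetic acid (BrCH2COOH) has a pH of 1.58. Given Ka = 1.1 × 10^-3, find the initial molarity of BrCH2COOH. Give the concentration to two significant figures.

[H+] = 10^(-1.58) = 2.63 × 10^-2 M = x
Ka = x²/(C₀ − x) ⇒ C₀ = x + x²/Ka
C₀ = 2.63 × 10^-2 + (2.63 × 10^-2)²/(1.1 × 10^-3) = 6.55 × 10^-1 M

C₀ = 6.6 × 10^-1 M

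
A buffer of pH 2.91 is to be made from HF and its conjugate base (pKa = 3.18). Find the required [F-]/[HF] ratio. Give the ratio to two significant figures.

pH = pKa + log(r) ⇒ log(r) = 2.91 − 3.18 = -0.27
r = [F-]/[HF] = 10^(-0.27) = 0.537

ratio = 0.54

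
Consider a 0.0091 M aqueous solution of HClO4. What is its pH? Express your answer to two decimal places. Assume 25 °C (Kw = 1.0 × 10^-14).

pH = 2.04

HClO4 is a strong acid and dissociates completely, so [H+] = 0.0091 M.
pH = -log(0.0091) = 2.04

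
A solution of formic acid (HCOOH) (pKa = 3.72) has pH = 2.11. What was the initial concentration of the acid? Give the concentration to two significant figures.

C₀ = 3.2 × 10^-1 M

[H+] = 10^(-2.11) = 7.76 × 10^-3 M = x
Ka = 10^(−3.72) = 1.91 × 10^-4
Ka = x²/(C₀ − x) ⇒ C₀ = x + x²/Ka
C₀ = 7.76 × 10^-3 + (7.76 × 10^-3)²/(1.91 × 10^-4) = 3.23 × 10^-1 M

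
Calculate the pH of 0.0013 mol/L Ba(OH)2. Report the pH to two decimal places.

Ba(OH)2 is a strong base (each formula unit releases 2 OH-); [OH-] = 0.0026 M.
pOH = -log(0.0026) = 2.59
pH = 14.00 - 2.59 = 11.41

pH = 11.41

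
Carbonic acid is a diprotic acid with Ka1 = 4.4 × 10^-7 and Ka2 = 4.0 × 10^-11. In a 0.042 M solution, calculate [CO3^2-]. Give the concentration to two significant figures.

4.0 × 10^-11 M

First ionization gives [H+] ≈ [HCO3-] = 1.36 × 10^-4 M.
Second step: Ka2 = [H+][CO3^2-]/[HCO3-] ≈ [CO3^2-] (since [H+] ≈ [HCO3-]).
So [CO3^2-] ≈ Ka2.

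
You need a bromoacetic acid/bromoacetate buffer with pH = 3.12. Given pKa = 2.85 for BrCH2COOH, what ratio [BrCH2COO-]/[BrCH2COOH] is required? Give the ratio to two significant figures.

pH = pKa + log(r) ⇒ log(r) = 3.12 − 2.85 = +0.27
r = [BrCH2COO-]/[BrCH2COOH] = 10^(+0.27) = 1.86

ratio = 1.9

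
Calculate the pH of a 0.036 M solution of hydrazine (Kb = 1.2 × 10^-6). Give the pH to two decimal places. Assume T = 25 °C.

N2H4 + H2O ⇌ N2H5+ + OH-
Kb = x²/(0.036 − x) = 1.2 × 10^-6
Neglecting x in the denominator: x = √(1.2 × 10^-6 × 0.036) = 2.08 × 10^-4 M
(x/C₀ = 0.58% < 5%, so the approximation holds.)
pOH = −log(2.08 × 10^-4) = 3.68; pH = 14.00 − 3.68 = 10.32

pH = 10.32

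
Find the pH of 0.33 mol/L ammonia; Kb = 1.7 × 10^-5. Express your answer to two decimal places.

NH3 + H2O ⇌ NH4+ + OH-
Let x = [OH-] at equilibrium. Kb = x²/(0.33 − x).
Since Kb ≪ C₀, x ≈ √(Kb·C₀) = 2.37 × 10^-3 M.
pOH = 2.63, so pH = 14.00 − pOH = 11.37

pH = 11.37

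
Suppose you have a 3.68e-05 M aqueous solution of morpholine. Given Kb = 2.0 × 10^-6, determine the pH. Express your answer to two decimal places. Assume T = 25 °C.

C4H8ONH + H2O ⇌ C4H8ONH2+ + OH-
From the ICE table, Kb = x²/(3.68e-05 − x) = 2.0 × 10^-6.
Here C₀/Kb ≈ 18.4, so the small-x approximation fails. Use the quadratic:
x = [−2e-06 + √(2e-06² + 2.94e-10)]/2 = 7.64 × 10^-6 M
pOH = 5.12, so pH = 14.00 − pOH = 8.88

pH = 8.88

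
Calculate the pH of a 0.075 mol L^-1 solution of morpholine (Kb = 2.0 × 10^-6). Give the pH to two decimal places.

pH = 10.59

C4H8ONH + H2O ⇌ C4H8ONH2+ + OH-
From the ICE table, Kb = [OH-]²/(0.075 − [OH-]) = 2.0 × 10^-6.
Neglecting [OH-] in the denominator: [OH-] = √(2.0 × 10^-6 × 0.075) = 3.87 × 10^-4 M
pOH = −log(3.87 × 10^-4) = 3.41; pH = 14.00 − 3.41 = 10.59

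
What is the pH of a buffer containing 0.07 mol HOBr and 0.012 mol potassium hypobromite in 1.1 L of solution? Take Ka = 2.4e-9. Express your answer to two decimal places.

pH = 7.85

pKa = −log(2.4 × 10^-9) = 8.620
pH = pKa + log([A⁻]/[HA]) = 8.620 + log(0.012/0.07)
pH = 8.620 + (-0.766) = 7.85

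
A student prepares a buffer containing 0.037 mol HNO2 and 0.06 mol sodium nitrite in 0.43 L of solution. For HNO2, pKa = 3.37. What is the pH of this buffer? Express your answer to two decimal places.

pH = pKa + log([A⁻]/[HA]) = 3.37 + log(0.06/0.037)
pH = 3.37 + (+0.210) = 3.58

pH = 3.58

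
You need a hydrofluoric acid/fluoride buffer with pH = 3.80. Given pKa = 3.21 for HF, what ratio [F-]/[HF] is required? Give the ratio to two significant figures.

pH = pKa + log(r) ⇒ log(r) = 3.80 − 3.21 = +0.59
r = [F-]/[HF] = 10^(+0.59) = 3.89

ratio = 3.9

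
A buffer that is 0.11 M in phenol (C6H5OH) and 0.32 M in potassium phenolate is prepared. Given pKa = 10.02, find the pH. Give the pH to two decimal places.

pH = pKa + log([A⁻]/[HA]) = 10.02 + log(0.32/0.11)
pH = 10.02 + (+0.464) = 10.48

pH = 10.48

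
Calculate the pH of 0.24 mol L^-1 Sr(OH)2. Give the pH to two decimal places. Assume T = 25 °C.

pH = 13.68

Sr(OH)2 is a strong base (each formula unit releases 2 OH-); [OH-] = 0.48 M.
pOH = -log(0.48) = 0.32
pH = 14.00 - 0.32 = 13.68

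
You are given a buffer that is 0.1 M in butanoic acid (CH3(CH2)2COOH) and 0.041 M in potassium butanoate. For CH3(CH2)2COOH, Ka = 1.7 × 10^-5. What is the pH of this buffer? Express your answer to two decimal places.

pKa = −log(1.7 × 10^-5) = 4.770
pH = pKa + log([A⁻]/[HA]) = 4.770 + log(0.041/0.1)
pH = 4.770 + (-0.387) = 4.38

pH = 4.38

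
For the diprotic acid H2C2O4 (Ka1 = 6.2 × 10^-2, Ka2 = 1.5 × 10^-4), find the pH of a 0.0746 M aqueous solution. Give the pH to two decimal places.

pH = 1.36

Ka1 ≫ Ka2, so treat the first dissociation as the only significant source of H+.
Ka1 = x²/(0.0746 − x) = 6.2 × 10^-2
Solving the quadratic: x = (−Ka1 + √(Ka1² + 4·Ka1·C₀))/2 = 4.37 × 10^-2 M
pH = −log(4.37 × 10^-2) = 1.36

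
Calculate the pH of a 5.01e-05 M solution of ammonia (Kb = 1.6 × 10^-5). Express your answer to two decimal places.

NH3 + H2O ⇌ NH4+ + OH-
From the ICE table, Kb = [OH-]²/(5.01e-05 − [OH-]) = 1.6 × 10^-5.
[OH-] is not negligible relative to C₀; solve [OH-]² + 1.6e-05·[OH-] − 8.02e-10 = 0.
[OH-] = (−Kb + √(Kb² + 4·Kb·C₀))/2 = 2.14 × 10^-5 M
pOH = −log(2.14 × 10^-5) = 4.67; pH = 14.00 − 4.67 = 9.33

pH = 9.33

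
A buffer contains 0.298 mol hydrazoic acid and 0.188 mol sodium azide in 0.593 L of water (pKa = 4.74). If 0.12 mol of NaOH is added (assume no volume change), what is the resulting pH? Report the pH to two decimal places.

OH- converts HN3 to N3-: HN3 → 0.178 mol, N3- → 0.308 mol.
pH = pKa + log([A⁻]/[HA]) = 4.74 + log(0.308/0.178) = 4.74 +0.238

pH = 4.98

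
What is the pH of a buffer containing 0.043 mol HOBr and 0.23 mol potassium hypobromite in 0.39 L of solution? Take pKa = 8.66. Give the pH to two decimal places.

Using pH = pKa + log([base]/[acid]) with [base]/[acid] = 0.23/0.043:
pH = 8.66 + (+0.728) = 9.39

pH = 9.39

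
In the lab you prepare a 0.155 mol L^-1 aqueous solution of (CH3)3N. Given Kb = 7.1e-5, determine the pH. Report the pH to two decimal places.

(CH3)3N + H2O ⇌ (CH3)3NH+ + OH-
Kb = [OH-]²/(0.155 − [OH-]) = 7.1 × 10^-5
Neglecting [OH-] in the denominator: [OH-] = √(7.1 × 10^-5 × 0.155) = 3.32 × 10^-3 M
pOH = 2.48, so pH = 14.00 − pOH = 11.52

pH = 11.52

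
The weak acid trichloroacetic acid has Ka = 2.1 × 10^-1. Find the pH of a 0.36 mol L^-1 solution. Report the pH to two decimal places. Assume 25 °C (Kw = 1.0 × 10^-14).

Cl3CCOOH ⇌ Cl3CCOO- + H+
From the ICE table, Ka = x²/(0.36 − x) = 2.1 × 10^-1.
Here C₀/Ka ≈ 1.71, so the small-x approximation fails. Use the quadratic:
x = [−0.21 + √(0.21² + 0.302)]/2 = 1.89 × 10^-1 M
pH = −log(1.89 × 10^-1) = 0.72

pH = 0.72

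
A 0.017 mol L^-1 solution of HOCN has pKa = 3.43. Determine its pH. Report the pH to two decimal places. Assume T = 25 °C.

HOCN ⇌ OCN- + H+
Ka = 10^(−3.43) = 3.72 × 10^-4
Let x = [H+] at equilibrium. Ka = x²/(0.017 − x).
Here C₀/Ka ≈ 45.7, so the small-x approximation fails. Use the quadratic:
x = [−0.000372 + √(0.000372² + 2.53e-05)]/2 = 2.34 × 10^-3 M
pH = −log[H+] = −log(2.34 × 10^-3) = 2.63

pH = 2.63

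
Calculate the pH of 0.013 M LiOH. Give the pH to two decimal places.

LiOH is a strong base; [OH-] = 0.013 M.
pOH = -log(0.013) = 1.89
pH = 14.00 - 1.89 = 12.11

pH = 12.11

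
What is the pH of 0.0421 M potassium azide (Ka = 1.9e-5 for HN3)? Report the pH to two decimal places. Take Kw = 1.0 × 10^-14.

pH = 8.67

N3- is the conjugate base of the weak acid HN3.
Kb = Kw/Ka = 1.0×10^-14 / 1.9 × 10^-5 = 5.26 × 10^-10
Let x = [OH-] at equilibrium. Kb = x²/(0.0421 − x).
Assume x ≪ 0.0421: x ≈ √(5.26 × 10^-10 × 0.0421) = 4.71 × 10^-6 M
pOH = 5.33, so pH = 14.00 − pOH = 8.67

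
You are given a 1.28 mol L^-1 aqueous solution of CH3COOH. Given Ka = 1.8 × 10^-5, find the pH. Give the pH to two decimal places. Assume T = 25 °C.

CH3COOH ⇌ CH3COO- + H+
Let x = [H+] at equilibrium. Ka = x²/(1.28 − x).
Since Ka ≪ C₀, x ≈ √(Ka·C₀) = 4.80 × 10^-3 M.
(x/C₀ = 0.38% < 5%, so the approximation holds.)
pH = −log[H+] = −log(4.80 × 10^-3) = 2.32

pH = 2.32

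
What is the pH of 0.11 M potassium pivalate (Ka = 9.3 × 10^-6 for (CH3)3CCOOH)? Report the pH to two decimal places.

(CH3)3CCOO- is the conjugate base of the weak acid (CH3)3CCOOH.
Kb = Kw/Ka = 1.0×10^-14 / 9.3 × 10^-6 = 1.08 × 10^-9
Let x = [OH-] at equilibrium. Kb = x²/(0.11 − x).
Assume x ≪ 0.11: x ≈ √(1.08 × 10^-9 × 0.11) = 1.09 × 10^-5 M
Check: 0.0099% ionized — well under 5%, approximation valid.
pOH = 4.96, so pH = 14.00 − pOH = 9.04

pH = 9.04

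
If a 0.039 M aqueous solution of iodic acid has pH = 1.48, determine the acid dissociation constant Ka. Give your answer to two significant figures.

Ka = 1.9 × 10^-1

[H+] = 10^(-1.48) = 3.31 × 10^-2 M
At equilibrium [HA] = 0.039 − 3.31 × 10^-2 = 5.90 × 10^-3 M
Ka = [H+][A-]/[HA] = (3.31 × 10^-2)² / 5.90 × 10^-3 = 1.9 × 10^-1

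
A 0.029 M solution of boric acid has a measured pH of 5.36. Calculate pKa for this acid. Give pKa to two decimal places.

pKa = 9.18

[H+] = 10^(-5.36) = 4.37 × 10^-6 M
At equilibrium [HA] = 0.029 − 4.37 × 10^-6 = 2.90 × 10^-2 M
Ka = [H+][A-]/[HA] = (4.37 × 10^-6)² / 2.90 × 10^-2 = 6.59 × 10^-10
pKa = -log(6.59 × 10^-10) = 9.18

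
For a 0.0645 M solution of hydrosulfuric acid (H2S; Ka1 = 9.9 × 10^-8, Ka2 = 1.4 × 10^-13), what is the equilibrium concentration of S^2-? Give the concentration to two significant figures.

First ionization gives [H+] ≈ [HS-] = 7.99 × 10^-5 M.
Second step: Ka2 = [H+][S^2-]/[HS-] ≈ [S^2-] (since [H+] ≈ [HS-]).
So [S^2-] ≈ Ka2.

1.4 × 10^-13 M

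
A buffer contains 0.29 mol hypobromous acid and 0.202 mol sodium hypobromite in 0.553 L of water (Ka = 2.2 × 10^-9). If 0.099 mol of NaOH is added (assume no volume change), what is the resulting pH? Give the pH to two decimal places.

After neutralization: n(HOBr) = 0.191 mol, n(OBr-) = 0.301 mol.
pKa = −log(2.2 × 10^-9) = 8.658
pH = pKa + log(n_OBr-/n_HOBr) = 8.658 + log(0.301/0.191) = 8.658 + (+0.198)

pH = 8.86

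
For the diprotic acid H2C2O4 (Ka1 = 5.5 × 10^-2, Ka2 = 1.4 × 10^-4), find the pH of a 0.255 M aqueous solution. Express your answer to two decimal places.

Since Ka1 ≫ Ka2, the first ionization dominates [H+].
Ka1 = x²/(0.255 − x) = 5.5 × 10^-2
Solving the quadratic: x = (−Ka1 + √(Ka1² + 4·Ka1·C₀))/2 = 9.41 × 10^-2 M
pH = −log(9.41 × 10^-2) = 1.03

pH = 1.03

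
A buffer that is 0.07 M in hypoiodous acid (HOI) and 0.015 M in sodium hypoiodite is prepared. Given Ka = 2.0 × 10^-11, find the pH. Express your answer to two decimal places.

pKa = −log(2.0 × 10^-11) = 10.699
pH = pKa + log([A⁻]/[HA]) = 10.699 + log(0.015/0.07)
pH = 10.699 + (-0.669) = 10.03

pH = 10.03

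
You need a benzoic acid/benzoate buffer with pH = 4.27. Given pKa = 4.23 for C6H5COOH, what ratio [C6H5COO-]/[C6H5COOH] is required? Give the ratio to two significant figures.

ratio = 1.1

pH = pKa + log(r) ⇒ log(r) = 4.27 − 4.23 = +0.04
r = [C6H5COO-]/[C6H5COOH] = 10^(+0.04) = 1.1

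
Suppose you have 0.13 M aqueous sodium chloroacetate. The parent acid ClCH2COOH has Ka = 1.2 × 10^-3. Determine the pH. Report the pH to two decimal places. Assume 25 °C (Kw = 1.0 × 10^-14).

pH = 8.02

ClCH2COO- is the conjugate base of the weak acid ClCH2COOH.
Kb = Kw/Ka = 1.0×10^-14 / 1.2 × 10^-3 = 8.33 × 10^-12
Kb = x²/(0.13 − x) = 8.33 × 10^-12
Since Kb ≪ C₀, x ≈ √(Kb·C₀) = 1.04 × 10^-6 M.
Check: 0.0008% ionized — well under 5%, approximation valid.
pOH = 5.98, so pH = 14.00 − pOH = 8.02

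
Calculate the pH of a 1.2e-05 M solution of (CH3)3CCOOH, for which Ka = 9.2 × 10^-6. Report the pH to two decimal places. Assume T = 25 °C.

(CH3)3CCOOH ⇌ (CH3)3CCOO- + H+
Ka = [H+]²/(1.2e-05 − [H+]) = 9.2 × 10^-6
The 5% rule fails; solving [H+]² + Ka·[H+] − Ka·C₀ = 0 exactly:
[H+] = (−Ka + √(Ka² + 4·Ka·C₀))/2 = 6.87 × 10^-6 M
pH = −log(6.87 × 10^-6) = 5.16

pH = 5.16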